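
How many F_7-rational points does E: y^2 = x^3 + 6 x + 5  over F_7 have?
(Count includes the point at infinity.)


For each x in F_7, count y with y^2 = x^3 + 6 x + 5 mod 7:
  x = 2: RHS = 4, y in [2, 5]  -> 2 point(s)
  x = 3: RHS = 1, y in [1, 6]  -> 2 point(s)
  x = 4: RHS = 2, y in [3, 4]  -> 2 point(s)
Affine points: 6. Add the point at infinity: total = 7.

#E(F_7) = 7


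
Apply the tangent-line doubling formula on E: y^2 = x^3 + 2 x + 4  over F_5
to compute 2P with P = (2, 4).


Doubling: s = (3 x1^2 + a) / (2 y1)
s = (3*2^2 + 2) / (2*4) mod 5 = 3
x3 = s^2 - 2 x1 mod 5 = 3^2 - 2*2 = 0
y3 = s (x1 - x3) - y1 mod 5 = 3 * (2 - 0) - 4 = 2

2P = (0, 2)


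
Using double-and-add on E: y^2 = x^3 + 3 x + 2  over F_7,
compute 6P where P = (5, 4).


k = 6 = 110_2 (binary, LSB first: 011)
Double-and-add from P = (5, 4):
  bit 0 = 0: acc unchanged = O
  bit 1 = 1: acc = O + (5, 3) = (5, 3)
  bit 2 = 1: acc = (5, 3) + (5, 4) = O

6P = O


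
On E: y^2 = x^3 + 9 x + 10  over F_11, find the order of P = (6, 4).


Compute successive multiples of P until we hit O:
  1P = (6, 4)
  2P = (2, 5)
  3P = (1, 3)
  4P = (8, 0)
  5P = (1, 8)
  6P = (2, 6)
  7P = (6, 7)
  8P = O

ord(P) = 8


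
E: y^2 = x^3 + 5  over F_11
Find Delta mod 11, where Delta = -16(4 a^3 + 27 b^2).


4 a^3 + 27 b^2 = 4*0^3 + 27*5^2 = 0 + 675 = 675
Delta = -16 * (675) = -10800
Delta mod 11 = 2

Delta = 2 (mod 11)


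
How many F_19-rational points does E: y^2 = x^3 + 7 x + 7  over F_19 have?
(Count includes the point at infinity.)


For each x in F_19, count y with y^2 = x^3 + 7 x + 7 mod 19:
  x = 0: RHS = 7, y in [8, 11]  -> 2 point(s)
  x = 3: RHS = 17, y in [6, 13]  -> 2 point(s)
  x = 4: RHS = 4, y in [2, 17]  -> 2 point(s)
  x = 7: RHS = 0, y in [0]  -> 1 point(s)
  x = 8: RHS = 5, y in [9, 10]  -> 2 point(s)
  x = 9: RHS = 1, y in [1, 18]  -> 2 point(s)
  x = 11: RHS = 9, y in [3, 16]  -> 2 point(s)
  x = 16: RHS = 16, y in [4, 15]  -> 2 point(s)
  x = 17: RHS = 4, y in [2, 17]  -> 2 point(s)
Affine points: 17. Add the point at infinity: total = 18.

#E(F_19) = 18


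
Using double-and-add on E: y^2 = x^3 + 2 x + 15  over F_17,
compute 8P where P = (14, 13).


k = 8 = 1000_2 (binary, LSB first: 0001)
Double-and-add from P = (14, 13):
  bit 0 = 0: acc unchanged = O
  bit 1 = 0: acc unchanged = O
  bit 2 = 0: acc unchanged = O
  bit 3 = 1: acc = O + (1, 1) = (1, 1)

8P = (1, 1)


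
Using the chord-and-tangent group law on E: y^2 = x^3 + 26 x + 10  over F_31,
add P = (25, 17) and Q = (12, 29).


P != Q, so use the chord formula.
s = (y2 - y1) / (x2 - x1) = (12) / (18) mod 31 = 11
x3 = s^2 - x1 - x2 mod 31 = 11^2 - 25 - 12 = 22
y3 = s (x1 - x3) - y1 mod 31 = 11 * (25 - 22) - 17 = 16

P + Q = (22, 16)


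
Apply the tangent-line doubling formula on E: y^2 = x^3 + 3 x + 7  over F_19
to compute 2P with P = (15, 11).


Doubling: s = (3 x1^2 + a) / (2 y1)
s = (3*15^2 + 3) / (2*11) mod 19 = 17
x3 = s^2 - 2 x1 mod 19 = 17^2 - 2*15 = 12
y3 = s (x1 - x3) - y1 mod 19 = 17 * (15 - 12) - 11 = 2

2P = (12, 2)


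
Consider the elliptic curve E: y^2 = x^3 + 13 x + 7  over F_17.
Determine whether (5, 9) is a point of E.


Check whether y^2 = x^3 + 13 x + 7 (mod 17) for (x, y) = (5, 9).
LHS: y^2 = 9^2 mod 17 = 13
RHS: x^3 + 13 x + 7 = 5^3 + 13*5 + 7 mod 17 = 10
LHS != RHS

No, not on the curve


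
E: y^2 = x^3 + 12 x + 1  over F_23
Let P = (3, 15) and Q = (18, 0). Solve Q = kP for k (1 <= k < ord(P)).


Enumerate multiples of P until we hit Q = (18, 0):
  1P = (3, 15)
  2P = (18, 0)
Match found at i = 2.

k = 2


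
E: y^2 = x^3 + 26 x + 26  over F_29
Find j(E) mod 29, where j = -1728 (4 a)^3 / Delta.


Delta = -16(4 a^3 + 27 b^2) mod 29 = 15
-1728 * (4 a)^3 = -1728 * (4*26)^3 mod 29 = 28
j = 28 * 15^(-1) mod 29 = 27

j = 27 (mod 29)


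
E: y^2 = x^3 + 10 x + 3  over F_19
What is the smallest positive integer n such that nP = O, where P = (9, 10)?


Compute successive multiples of P until we hit O:
  1P = (9, 10)
  2P = (18, 12)
  3P = (8, 5)
  4P = (8, 14)
  5P = (18, 7)
  6P = (9, 9)
  7P = O

ord(P) = 7


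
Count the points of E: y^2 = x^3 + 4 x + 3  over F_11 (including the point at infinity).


For each x in F_11, count y with y^2 = x^3 + 4 x + 3 mod 11:
  x = 0: RHS = 3, y in [5, 6]  -> 2 point(s)
  x = 3: RHS = 9, y in [3, 8]  -> 2 point(s)
  x = 5: RHS = 5, y in [4, 7]  -> 2 point(s)
  x = 6: RHS = 1, y in [1, 10]  -> 2 point(s)
  x = 7: RHS = 0, y in [0]  -> 1 point(s)
  x = 9: RHS = 9, y in [3, 8]  -> 2 point(s)
  x = 10: RHS = 9, y in [3, 8]  -> 2 point(s)
Affine points: 13. Add the point at infinity: total = 14.

#E(F_11) = 14


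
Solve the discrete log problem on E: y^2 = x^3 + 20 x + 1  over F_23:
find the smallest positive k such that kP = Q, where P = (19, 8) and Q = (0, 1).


Enumerate multiples of P until we hit Q = (0, 1):
  1P = (19, 8)
  2P = (16, 22)
  3P = (20, 12)
  4P = (0, 22)
  5P = (22, 16)
  6P = (7, 1)
  7P = (9, 17)
  8P = (8, 12)
  9P = (14, 9)
  10P = (2, 7)
  11P = (18, 11)
  12P = (18, 12)
  13P = (2, 16)
  14P = (14, 14)
  15P = (8, 11)
  16P = (9, 6)
  17P = (7, 22)
  18P = (22, 7)
  19P = (0, 1)
Match found at i = 19.

k = 19


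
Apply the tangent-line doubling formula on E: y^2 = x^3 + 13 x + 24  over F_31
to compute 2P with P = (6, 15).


Doubling: s = (3 x1^2 + a) / (2 y1)
s = (3*6^2 + 13) / (2*15) mod 31 = 3
x3 = s^2 - 2 x1 mod 31 = 3^2 - 2*6 = 28
y3 = s (x1 - x3) - y1 mod 31 = 3 * (6 - 28) - 15 = 12

2P = (28, 12)


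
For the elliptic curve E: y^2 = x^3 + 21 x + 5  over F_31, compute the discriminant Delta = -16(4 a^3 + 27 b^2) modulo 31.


4 a^3 + 27 b^2 = 4*21^3 + 27*5^2 = 37044 + 675 = 37719
Delta = -16 * (37719) = -603504
Delta mod 31 = 4

Delta = 4 (mod 31)


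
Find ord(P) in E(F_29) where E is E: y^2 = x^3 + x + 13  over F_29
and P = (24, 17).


Compute successive multiples of P until we hit O:
  1P = (24, 17)
  2P = (16, 6)
  3P = (14, 4)
  4P = (4, 9)
  5P = (0, 10)
  6P = (0, 19)
  7P = (4, 20)
  8P = (14, 25)
  ... (continuing to 11P)
  11P = O

ord(P) = 11


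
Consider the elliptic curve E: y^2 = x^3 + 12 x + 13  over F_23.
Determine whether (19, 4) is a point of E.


Check whether y^2 = x^3 + 12 x + 13 (mod 23) for (x, y) = (19, 4).
LHS: y^2 = 4^2 mod 23 = 16
RHS: x^3 + 12 x + 13 = 19^3 + 12*19 + 13 mod 23 = 16
LHS = RHS

Yes, on the curve


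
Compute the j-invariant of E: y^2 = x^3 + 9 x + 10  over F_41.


Delta = -16(4 a^3 + 27 b^2) mod 41 = 16
-1728 * (4 a)^3 = -1728 * (4*9)^3 mod 41 = 12
j = 12 * 16^(-1) mod 41 = 11

j = 11 (mod 41)


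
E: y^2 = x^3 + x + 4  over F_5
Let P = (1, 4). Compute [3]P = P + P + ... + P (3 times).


k = 3 = 11_2 (binary, LSB first: 11)
Double-and-add from P = (1, 4):
  bit 0 = 1: acc = O + (1, 4) = (1, 4)
  bit 1 = 1: acc = (1, 4) + (2, 3) = (3, 3)

3P = (3, 3)


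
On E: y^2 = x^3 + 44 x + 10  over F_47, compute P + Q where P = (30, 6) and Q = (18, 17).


P != Q, so use the chord formula.
s = (y2 - y1) / (x2 - x1) = (11) / (35) mod 47 = 3
x3 = s^2 - x1 - x2 mod 47 = 3^2 - 30 - 18 = 8
y3 = s (x1 - x3) - y1 mod 47 = 3 * (30 - 8) - 6 = 13

P + Q = (8, 13)


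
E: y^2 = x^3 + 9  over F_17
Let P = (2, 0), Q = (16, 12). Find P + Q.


P != Q, so use the chord formula.
s = (y2 - y1) / (x2 - x1) = (12) / (14) mod 17 = 13
x3 = s^2 - x1 - x2 mod 17 = 13^2 - 2 - 16 = 15
y3 = s (x1 - x3) - y1 mod 17 = 13 * (2 - 15) - 0 = 1

P + Q = (15, 1)


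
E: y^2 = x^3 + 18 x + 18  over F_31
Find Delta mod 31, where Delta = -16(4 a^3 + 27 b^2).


4 a^3 + 27 b^2 = 4*18^3 + 27*18^2 = 23328 + 8748 = 32076
Delta = -16 * (32076) = -513216
Delta mod 31 = 20

Delta = 20 (mod 31)


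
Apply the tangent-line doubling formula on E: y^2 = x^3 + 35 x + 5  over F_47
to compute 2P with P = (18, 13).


Doubling: s = (3 x1^2 + a) / (2 y1)
s = (3*18^2 + 35) / (2*13) mod 47 = 8
x3 = s^2 - 2 x1 mod 47 = 8^2 - 2*18 = 28
y3 = s (x1 - x3) - y1 mod 47 = 8 * (18 - 28) - 13 = 1

2P = (28, 1)


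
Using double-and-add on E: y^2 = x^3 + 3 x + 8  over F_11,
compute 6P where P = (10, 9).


k = 6 = 110_2 (binary, LSB first: 011)
Double-and-add from P = (10, 9):
  bit 0 = 0: acc unchanged = O
  bit 1 = 1: acc = O + (7, 3) = (7, 3)
  bit 2 = 1: acc = (7, 3) + (6, 0) = (7, 8)

6P = (7, 8)


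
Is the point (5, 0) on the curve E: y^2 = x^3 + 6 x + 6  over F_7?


Check whether y^2 = x^3 + 6 x + 6 (mod 7) for (x, y) = (5, 0).
LHS: y^2 = 0^2 mod 7 = 0
RHS: x^3 + 6 x + 6 = 5^3 + 6*5 + 6 mod 7 = 0
LHS = RHS

Yes, on the curve


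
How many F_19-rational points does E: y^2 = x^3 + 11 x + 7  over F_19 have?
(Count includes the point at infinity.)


For each x in F_19, count y with y^2 = x^3 + 11 x + 7 mod 19:
  x = 0: RHS = 7, y in [8, 11]  -> 2 point(s)
  x = 1: RHS = 0, y in [0]  -> 1 point(s)
  x = 4: RHS = 1, y in [1, 18]  -> 2 point(s)
  x = 5: RHS = 16, y in [4, 15]  -> 2 point(s)
  x = 6: RHS = 4, y in [2, 17]  -> 2 point(s)
  x = 7: RHS = 9, y in [3, 16]  -> 2 point(s)
  x = 12: RHS = 5, y in [9, 10]  -> 2 point(s)
  x = 14: RHS = 17, y in [6, 13]  -> 2 point(s)
  x = 16: RHS = 4, y in [2, 17]  -> 2 point(s)
Affine points: 17. Add the point at infinity: total = 18.

#E(F_19) = 18


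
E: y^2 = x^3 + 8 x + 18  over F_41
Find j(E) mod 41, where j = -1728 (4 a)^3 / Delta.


Delta = -16(4 a^3 + 27 b^2) mod 41 = 38
-1728 * (4 a)^3 = -1728 * (4*8)^3 mod 41 = 28
j = 28 * 38^(-1) mod 41 = 18

j = 18 (mod 41)


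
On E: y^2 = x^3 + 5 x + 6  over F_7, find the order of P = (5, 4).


Compute successive multiples of P until we hit O:
  1P = (5, 4)
  2P = (6, 0)
  3P = (5, 3)
  4P = O

ord(P) = 4


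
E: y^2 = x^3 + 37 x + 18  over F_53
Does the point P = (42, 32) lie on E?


Check whether y^2 = x^3 + 37 x + 18 (mod 53) for (x, y) = (42, 32).
LHS: y^2 = 32^2 mod 53 = 17
RHS: x^3 + 37 x + 18 = 42^3 + 37*42 + 18 mod 53 = 29
LHS != RHS

No, not on the curve


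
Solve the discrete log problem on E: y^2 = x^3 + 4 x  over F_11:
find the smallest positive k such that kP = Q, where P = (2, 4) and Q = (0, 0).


Enumerate multiples of P until we hit Q = (0, 0):
  1P = (2, 4)
  2P = (0, 0)
Match found at i = 2.

k = 2


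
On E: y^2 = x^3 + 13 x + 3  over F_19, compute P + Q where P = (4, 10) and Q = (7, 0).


P != Q, so use the chord formula.
s = (y2 - y1) / (x2 - x1) = (9) / (3) mod 19 = 3
x3 = s^2 - x1 - x2 mod 19 = 3^2 - 4 - 7 = 17
y3 = s (x1 - x3) - y1 mod 19 = 3 * (4 - 17) - 10 = 8

P + Q = (17, 8)


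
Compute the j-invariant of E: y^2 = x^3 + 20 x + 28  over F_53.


Delta = -16(4 a^3 + 27 b^2) mod 53 = 15
-1728 * (4 a)^3 = -1728 * (4*20)^3 mod 53 = 49
j = 49 * 15^(-1) mod 53 = 28

j = 28 (mod 53)


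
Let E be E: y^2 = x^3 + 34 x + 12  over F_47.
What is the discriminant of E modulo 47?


4 a^3 + 27 b^2 = 4*34^3 + 27*12^2 = 157216 + 3888 = 161104
Delta = -16 * (161104) = -2577664
Delta mod 47 = 4

Delta = 4 (mod 47)


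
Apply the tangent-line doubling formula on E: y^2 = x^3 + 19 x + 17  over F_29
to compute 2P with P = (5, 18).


Doubling: s = (3 x1^2 + a) / (2 y1)
s = (3*5^2 + 19) / (2*18) mod 29 = 1
x3 = s^2 - 2 x1 mod 29 = 1^2 - 2*5 = 20
y3 = s (x1 - x3) - y1 mod 29 = 1 * (5 - 20) - 18 = 25

2P = (20, 25)


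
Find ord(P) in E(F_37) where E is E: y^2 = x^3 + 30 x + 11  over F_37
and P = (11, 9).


Compute successive multiples of P until we hit O:
  1P = (11, 9)
  2P = (22, 16)
  3P = (20, 29)
  4P = (5, 29)
  5P = (28, 23)
  6P = (7, 3)
  7P = (12, 8)
  8P = (15, 32)
  ... (continuing to 36P)
  36P = O

ord(P) = 36


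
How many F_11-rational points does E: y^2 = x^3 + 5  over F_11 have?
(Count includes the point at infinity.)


For each x in F_11, count y with y^2 = x^3 + 0 x + 5 mod 11:
  x = 0: RHS = 5, y in [4, 7]  -> 2 point(s)
  x = 4: RHS = 3, y in [5, 6]  -> 2 point(s)
  x = 5: RHS = 9, y in [3, 8]  -> 2 point(s)
  x = 6: RHS = 1, y in [1, 10]  -> 2 point(s)
  x = 8: RHS = 0, y in [0]  -> 1 point(s)
  x = 10: RHS = 4, y in [2, 9]  -> 2 point(s)
Affine points: 11. Add the point at infinity: total = 12.

#E(F_11) = 12


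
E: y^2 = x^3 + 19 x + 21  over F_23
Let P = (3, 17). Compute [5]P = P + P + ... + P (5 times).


k = 5 = 101_2 (binary, LSB first: 101)
Double-and-add from P = (3, 17):
  bit 0 = 1: acc = O + (3, 17) = (3, 17)
  bit 1 = 0: acc unchanged = (3, 17)
  bit 2 = 1: acc = (3, 17) + (13, 21) = (9, 22)

5P = (9, 22)


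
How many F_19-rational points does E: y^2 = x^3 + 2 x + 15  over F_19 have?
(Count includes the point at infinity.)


For each x in F_19, count y with y^2 = x^3 + 2 x + 15 mod 19:
  x = 4: RHS = 11, y in [7, 12]  -> 2 point(s)
  x = 5: RHS = 17, y in [6, 13]  -> 2 point(s)
  x = 7: RHS = 11, y in [7, 12]  -> 2 point(s)
  x = 8: RHS = 11, y in [7, 12]  -> 2 point(s)
  x = 10: RHS = 9, y in [3, 16]  -> 2 point(s)
  x = 11: RHS = 0, y in [0]  -> 1 point(s)
  x = 12: RHS = 0, y in [0]  -> 1 point(s)
  x = 15: RHS = 0, y in [0]  -> 1 point(s)
  x = 16: RHS = 1, y in [1, 18]  -> 2 point(s)
Affine points: 15. Add the point at infinity: total = 16.

#E(F_19) = 16


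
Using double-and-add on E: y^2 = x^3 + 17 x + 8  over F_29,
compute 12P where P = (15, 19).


k = 12 = 1100_2 (binary, LSB first: 0011)
Double-and-add from P = (15, 19):
  bit 0 = 0: acc unchanged = O
  bit 1 = 0: acc unchanged = O
  bit 2 = 1: acc = O + (23, 3) = (23, 3)
  bit 3 = 1: acc = (23, 3) + (7, 21) = (27, 16)

12P = (27, 16)


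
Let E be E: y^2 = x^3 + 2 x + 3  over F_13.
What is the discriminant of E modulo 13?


4 a^3 + 27 b^2 = 4*2^3 + 27*3^2 = 32 + 243 = 275
Delta = -16 * (275) = -4400
Delta mod 13 = 7

Delta = 7 (mod 13)


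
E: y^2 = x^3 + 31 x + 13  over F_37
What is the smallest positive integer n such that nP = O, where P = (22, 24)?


Compute successive multiples of P until we hit O:
  1P = (22, 24)
  2P = (5, 21)
  3P = (14, 34)
  4P = (28, 2)
  5P = (21, 34)
  6P = (20, 30)
  7P = (4, 33)
  8P = (2, 3)
  ... (continuing to 31P)
  31P = O

ord(P) = 31


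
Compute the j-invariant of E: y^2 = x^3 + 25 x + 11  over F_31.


Delta = -16(4 a^3 + 27 b^2) mod 31 = 23
-1728 * (4 a)^3 = -1728 * (4*25)^3 mod 31 = 16
j = 16 * 23^(-1) mod 31 = 29

j = 29 (mod 31)


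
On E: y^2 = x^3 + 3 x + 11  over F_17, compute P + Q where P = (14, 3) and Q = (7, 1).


P != Q, so use the chord formula.
s = (y2 - y1) / (x2 - x1) = (15) / (10) mod 17 = 10
x3 = s^2 - x1 - x2 mod 17 = 10^2 - 14 - 7 = 11
y3 = s (x1 - x3) - y1 mod 17 = 10 * (14 - 11) - 3 = 10

P + Q = (11, 10)


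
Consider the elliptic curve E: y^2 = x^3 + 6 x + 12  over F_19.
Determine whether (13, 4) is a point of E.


Check whether y^2 = x^3 + 6 x + 12 (mod 19) for (x, y) = (13, 4).
LHS: y^2 = 4^2 mod 19 = 16
RHS: x^3 + 6 x + 12 = 13^3 + 6*13 + 12 mod 19 = 7
LHS != RHS

No, not on the curve


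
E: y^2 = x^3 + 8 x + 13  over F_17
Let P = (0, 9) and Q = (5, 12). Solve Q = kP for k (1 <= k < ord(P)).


Enumerate multiples of P until we hit Q = (5, 12):
  1P = (0, 9)
  2P = (13, 6)
  3P = (12, 16)
  4P = (9, 7)
  5P = (7, 2)
  6P = (11, 2)
  7P = (5, 5)
  8P = (14, 9)
  9P = (3, 8)
  10P = (16, 2)
  11P = (16, 15)
  12P = (3, 9)
  13P = (14, 8)
  14P = (5, 12)
Match found at i = 14.

k = 14


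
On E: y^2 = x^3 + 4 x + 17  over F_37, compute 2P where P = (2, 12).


Doubling: s = (3 x1^2 + a) / (2 y1)
s = (3*2^2 + 4) / (2*12) mod 37 = 13
x3 = s^2 - 2 x1 mod 37 = 13^2 - 2*2 = 17
y3 = s (x1 - x3) - y1 mod 37 = 13 * (2 - 17) - 12 = 15

2P = (17, 15)


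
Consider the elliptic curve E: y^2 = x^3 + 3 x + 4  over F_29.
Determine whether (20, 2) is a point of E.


Check whether y^2 = x^3 + 3 x + 4 (mod 29) for (x, y) = (20, 2).
LHS: y^2 = 2^2 mod 29 = 4
RHS: x^3 + 3 x + 4 = 20^3 + 3*20 + 4 mod 29 = 2
LHS != RHS

No, not on the curve


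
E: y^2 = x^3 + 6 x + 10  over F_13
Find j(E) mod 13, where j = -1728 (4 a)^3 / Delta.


Delta = -16(4 a^3 + 27 b^2) mod 13 = 7
-1728 * (4 a)^3 = -1728 * (4*6)^3 mod 13 = 5
j = 5 * 7^(-1) mod 13 = 10

j = 10 (mod 13)


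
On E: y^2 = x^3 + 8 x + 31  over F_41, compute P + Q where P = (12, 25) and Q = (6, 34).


P != Q, so use the chord formula.
s = (y2 - y1) / (x2 - x1) = (9) / (35) mod 41 = 19
x3 = s^2 - x1 - x2 mod 41 = 19^2 - 12 - 6 = 15
y3 = s (x1 - x3) - y1 mod 41 = 19 * (12 - 15) - 25 = 0

P + Q = (15, 0)


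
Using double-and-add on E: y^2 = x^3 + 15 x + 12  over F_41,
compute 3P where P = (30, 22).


k = 3 = 11_2 (binary, LSB first: 11)
Double-and-add from P = (30, 22):
  bit 0 = 1: acc = O + (30, 22) = (30, 22)
  bit 1 = 1: acc = (30, 22) + (31, 16) = (16, 17)

3P = (16, 17)


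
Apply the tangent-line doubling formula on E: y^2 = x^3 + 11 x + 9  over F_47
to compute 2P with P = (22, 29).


Doubling: s = (3 x1^2 + a) / (2 y1)
s = (3*22^2 + 11) / (2*29) mod 47 = 39
x3 = s^2 - 2 x1 mod 47 = 39^2 - 2*22 = 20
y3 = s (x1 - x3) - y1 mod 47 = 39 * (22 - 20) - 29 = 2

2P = (20, 2)


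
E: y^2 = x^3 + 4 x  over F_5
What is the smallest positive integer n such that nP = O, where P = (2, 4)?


Compute successive multiples of P until we hit O:
  1P = (2, 4)
  2P = (0, 0)
  3P = (2, 1)
  4P = O

ord(P) = 4


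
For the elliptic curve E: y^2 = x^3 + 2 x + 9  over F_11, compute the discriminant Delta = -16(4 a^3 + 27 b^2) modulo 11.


4 a^3 + 27 b^2 = 4*2^3 + 27*9^2 = 32 + 2187 = 2219
Delta = -16 * (2219) = -35504
Delta mod 11 = 4

Delta = 4 (mod 11)


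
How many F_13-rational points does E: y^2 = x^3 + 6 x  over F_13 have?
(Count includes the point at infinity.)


For each x in F_13, count y with y^2 = x^3 + 6 x + 0 mod 13:
  x = 0: RHS = 0, y in [0]  -> 1 point(s)
  x = 4: RHS = 10, y in [6, 7]  -> 2 point(s)
  x = 5: RHS = 12, y in [5, 8]  -> 2 point(s)
  x = 8: RHS = 1, y in [1, 12]  -> 2 point(s)
  x = 9: RHS = 3, y in [4, 9]  -> 2 point(s)
Affine points: 9. Add the point at infinity: total = 10.

#E(F_13) = 10


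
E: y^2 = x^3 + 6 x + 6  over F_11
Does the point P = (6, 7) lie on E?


Check whether y^2 = x^3 + 6 x + 6 (mod 11) for (x, y) = (6, 7).
LHS: y^2 = 7^2 mod 11 = 5
RHS: x^3 + 6 x + 6 = 6^3 + 6*6 + 6 mod 11 = 5
LHS = RHS

Yes, on the curve


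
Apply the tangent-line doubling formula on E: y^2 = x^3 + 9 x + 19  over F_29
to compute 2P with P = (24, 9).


Doubling: s = (3 x1^2 + a) / (2 y1)
s = (3*24^2 + 9) / (2*9) mod 29 = 24
x3 = s^2 - 2 x1 mod 29 = 24^2 - 2*24 = 6
y3 = s (x1 - x3) - y1 mod 29 = 24 * (24 - 6) - 9 = 17

2P = (6, 17)


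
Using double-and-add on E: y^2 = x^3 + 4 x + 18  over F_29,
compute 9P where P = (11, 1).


k = 9 = 1001_2 (binary, LSB first: 1001)
Double-and-add from P = (11, 1):
  bit 0 = 1: acc = O + (11, 1) = (11, 1)
  bit 1 = 0: acc unchanged = (11, 1)
  bit 2 = 0: acc unchanged = (11, 1)
  bit 3 = 1: acc = (11, 1) + (18, 21) = (20, 23)

9P = (20, 23)


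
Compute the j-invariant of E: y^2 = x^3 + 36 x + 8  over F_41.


Delta = -16(4 a^3 + 27 b^2) mod 41 = 32
-1728 * (4 a)^3 = -1728 * (4*36)^3 mod 41 = 30
j = 30 * 32^(-1) mod 41 = 24

j = 24 (mod 41)


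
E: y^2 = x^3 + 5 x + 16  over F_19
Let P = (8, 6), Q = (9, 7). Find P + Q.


P != Q, so use the chord formula.
s = (y2 - y1) / (x2 - x1) = (1) / (1) mod 19 = 1
x3 = s^2 - x1 - x2 mod 19 = 1^2 - 8 - 9 = 3
y3 = s (x1 - x3) - y1 mod 19 = 1 * (8 - 3) - 6 = 18

P + Q = (3, 18)


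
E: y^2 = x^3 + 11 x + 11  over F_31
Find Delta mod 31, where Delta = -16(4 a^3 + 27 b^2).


4 a^3 + 27 b^2 = 4*11^3 + 27*11^2 = 5324 + 3267 = 8591
Delta = -16 * (8591) = -137456
Delta mod 31 = 29

Delta = 29 (mod 31)


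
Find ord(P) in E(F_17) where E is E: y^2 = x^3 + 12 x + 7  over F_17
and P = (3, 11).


Compute successive multiples of P until we hit O:
  1P = (3, 11)
  2P = (12, 14)
  3P = (4, 0)
  4P = (12, 3)
  5P = (3, 6)
  6P = O

ord(P) = 6


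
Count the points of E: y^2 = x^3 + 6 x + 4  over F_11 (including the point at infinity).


For each x in F_11, count y with y^2 = x^3 + 6 x + 4 mod 11:
  x = 0: RHS = 4, y in [2, 9]  -> 2 point(s)
  x = 1: RHS = 0, y in [0]  -> 1 point(s)
  x = 3: RHS = 5, y in [4, 7]  -> 2 point(s)
  x = 4: RHS = 4, y in [2, 9]  -> 2 point(s)
  x = 5: RHS = 5, y in [4, 7]  -> 2 point(s)
  x = 6: RHS = 3, y in [5, 6]  -> 2 point(s)
  x = 7: RHS = 4, y in [2, 9]  -> 2 point(s)
  x = 8: RHS = 3, y in [5, 6]  -> 2 point(s)
Affine points: 15. Add the point at infinity: total = 16.

#E(F_11) = 16


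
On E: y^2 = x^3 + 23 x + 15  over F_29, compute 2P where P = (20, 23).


Doubling: s = (3 x1^2 + a) / (2 y1)
s = (3*20^2 + 23) / (2*23) mod 29 = 2
x3 = s^2 - 2 x1 mod 29 = 2^2 - 2*20 = 22
y3 = s (x1 - x3) - y1 mod 29 = 2 * (20 - 22) - 23 = 2

2P = (22, 2)


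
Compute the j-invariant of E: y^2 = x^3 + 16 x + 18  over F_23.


Delta = -16(4 a^3 + 27 b^2) mod 23 = 20
-1728 * (4 a)^3 = -1728 * (4*16)^3 mod 23 = 7
j = 7 * 20^(-1) mod 23 = 13

j = 13 (mod 23)


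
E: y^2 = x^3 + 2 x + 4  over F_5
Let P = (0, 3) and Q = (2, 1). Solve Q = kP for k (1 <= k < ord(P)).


Enumerate multiples of P until we hit Q = (2, 1):
  1P = (0, 3)
  2P = (4, 4)
  3P = (2, 4)
  4P = (2, 1)
Match found at i = 4.

k = 4


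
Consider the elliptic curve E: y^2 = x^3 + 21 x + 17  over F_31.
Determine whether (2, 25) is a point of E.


Check whether y^2 = x^3 + 21 x + 17 (mod 31) for (x, y) = (2, 25).
LHS: y^2 = 25^2 mod 31 = 5
RHS: x^3 + 21 x + 17 = 2^3 + 21*2 + 17 mod 31 = 5
LHS = RHS

Yes, on the curve


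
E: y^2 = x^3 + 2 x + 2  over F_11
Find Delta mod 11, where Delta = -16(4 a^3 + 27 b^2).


4 a^3 + 27 b^2 = 4*2^3 + 27*2^2 = 32 + 108 = 140
Delta = -16 * (140) = -2240
Delta mod 11 = 4

Delta = 4 (mod 11)


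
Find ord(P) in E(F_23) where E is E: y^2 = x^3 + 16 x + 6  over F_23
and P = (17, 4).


Compute successive multiples of P until we hit O:
  1P = (17, 4)
  2P = (5, 21)
  3P = (7, 1)
  4P = (3, 14)
  5P = (19, 4)
  6P = (10, 19)
  7P = (2, 0)
  8P = (10, 4)
  ... (continuing to 14P)
  14P = O

ord(P) = 14


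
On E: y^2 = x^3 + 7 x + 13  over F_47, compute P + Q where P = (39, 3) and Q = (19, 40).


P != Q, so use the chord formula.
s = (y2 - y1) / (x2 - x1) = (37) / (27) mod 47 = 24
x3 = s^2 - x1 - x2 mod 47 = 24^2 - 39 - 19 = 1
y3 = s (x1 - x3) - y1 mod 47 = 24 * (39 - 1) - 3 = 16

P + Q = (1, 16)


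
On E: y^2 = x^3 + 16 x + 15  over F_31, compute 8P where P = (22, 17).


k = 8 = 1000_2 (binary, LSB first: 0001)
Double-and-add from P = (22, 17):
  bit 0 = 0: acc unchanged = O
  bit 1 = 0: acc unchanged = O
  bit 2 = 0: acc unchanged = O
  bit 3 = 1: acc = O + (1, 1) = (1, 1)

8P = (1, 1)


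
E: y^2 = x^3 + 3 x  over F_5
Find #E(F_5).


For each x in F_5, count y with y^2 = x^3 + 3 x + 0 mod 5:
  x = 0: RHS = 0, y in [0]  -> 1 point(s)
  x = 1: RHS = 4, y in [2, 3]  -> 2 point(s)
  x = 2: RHS = 4, y in [2, 3]  -> 2 point(s)
  x = 3: RHS = 1, y in [1, 4]  -> 2 point(s)
  x = 4: RHS = 1, y in [1, 4]  -> 2 point(s)
Affine points: 9. Add the point at infinity: total = 10.

#E(F_5) = 10


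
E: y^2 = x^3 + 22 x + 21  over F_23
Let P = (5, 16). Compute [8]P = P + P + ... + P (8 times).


k = 8 = 1000_2 (binary, LSB first: 0001)
Double-and-add from P = (5, 16):
  bit 0 = 0: acc unchanged = O
  bit 1 = 0: acc unchanged = O
  bit 2 = 0: acc unchanged = O
  bit 3 = 1: acc = O + (5, 7) = (5, 7)

8P = (5, 7)


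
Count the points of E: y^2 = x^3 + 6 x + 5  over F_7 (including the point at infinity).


For each x in F_7, count y with y^2 = x^3 + 6 x + 5 mod 7:
  x = 2: RHS = 4, y in [2, 5]  -> 2 point(s)
  x = 3: RHS = 1, y in [1, 6]  -> 2 point(s)
  x = 4: RHS = 2, y in [3, 4]  -> 2 point(s)
Affine points: 6. Add the point at infinity: total = 7.

#E(F_7) = 7


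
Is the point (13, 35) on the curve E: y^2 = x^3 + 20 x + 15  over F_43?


Check whether y^2 = x^3 + 20 x + 15 (mod 43) for (x, y) = (13, 35).
LHS: y^2 = 35^2 mod 43 = 21
RHS: x^3 + 20 x + 15 = 13^3 + 20*13 + 15 mod 43 = 21
LHS = RHS

Yes, on the curve


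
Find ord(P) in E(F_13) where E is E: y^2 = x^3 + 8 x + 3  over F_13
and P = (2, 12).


Compute successive multiples of P until we hit O:
  1P = (2, 12)
  2P = (5, 5)
  3P = (10, 11)
  4P = (0, 4)
  5P = (1, 5)
  6P = (7, 5)
  7P = (7, 8)
  8P = (1, 8)
  ... (continuing to 13P)
  13P = O

ord(P) = 13


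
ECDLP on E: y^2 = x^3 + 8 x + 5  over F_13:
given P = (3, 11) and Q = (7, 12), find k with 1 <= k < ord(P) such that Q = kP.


Enumerate multiples of P until we hit Q = (7, 12):
  1P = (3, 11)
  2P = (8, 10)
  3P = (1, 12)
  4P = (6, 10)
  5P = (7, 12)
Match found at i = 5.

k = 5


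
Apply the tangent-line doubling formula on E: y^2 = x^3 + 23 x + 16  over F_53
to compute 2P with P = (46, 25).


Doubling: s = (3 x1^2 + a) / (2 y1)
s = (3*46^2 + 23) / (2*25) mod 53 = 14
x3 = s^2 - 2 x1 mod 53 = 14^2 - 2*46 = 51
y3 = s (x1 - x3) - y1 mod 53 = 14 * (46 - 51) - 25 = 11

2P = (51, 11)


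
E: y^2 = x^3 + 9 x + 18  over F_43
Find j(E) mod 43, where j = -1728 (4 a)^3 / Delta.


Delta = -16(4 a^3 + 27 b^2) mod 43 = 39
-1728 * (4 a)^3 = -1728 * (4*9)^3 mod 43 = 35
j = 35 * 39^(-1) mod 43 = 2

j = 2 (mod 43)


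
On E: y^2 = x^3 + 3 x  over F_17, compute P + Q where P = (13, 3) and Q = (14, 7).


P != Q, so use the chord formula.
s = (y2 - y1) / (x2 - x1) = (4) / (1) mod 17 = 4
x3 = s^2 - x1 - x2 mod 17 = 4^2 - 13 - 14 = 6
y3 = s (x1 - x3) - y1 mod 17 = 4 * (13 - 6) - 3 = 8

P + Q = (6, 8)


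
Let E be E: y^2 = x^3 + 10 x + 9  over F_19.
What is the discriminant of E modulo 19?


4 a^3 + 27 b^2 = 4*10^3 + 27*9^2 = 4000 + 2187 = 6187
Delta = -16 * (6187) = -98992
Delta mod 19 = 17

Delta = 17 (mod 19)


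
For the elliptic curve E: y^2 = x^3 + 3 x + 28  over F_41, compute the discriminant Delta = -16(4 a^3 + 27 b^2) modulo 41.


4 a^3 + 27 b^2 = 4*3^3 + 27*28^2 = 108 + 21168 = 21276
Delta = -16 * (21276) = -340416
Delta mod 41 = 7

Delta = 7 (mod 41)


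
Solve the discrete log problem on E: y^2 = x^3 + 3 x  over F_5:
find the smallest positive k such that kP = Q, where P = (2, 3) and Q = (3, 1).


Enumerate multiples of P until we hit Q = (3, 1):
  1P = (2, 3)
  2P = (1, 2)
  3P = (3, 1)
Match found at i = 3.

k = 3


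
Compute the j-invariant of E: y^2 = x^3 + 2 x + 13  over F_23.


Delta = -16(4 a^3 + 27 b^2) mod 23 = 11
-1728 * (4 a)^3 = -1728 * (4*2)^3 mod 23 = 5
j = 5 * 11^(-1) mod 23 = 13

j = 13 (mod 23)


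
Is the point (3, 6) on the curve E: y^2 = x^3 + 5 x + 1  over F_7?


Check whether y^2 = x^3 + 5 x + 1 (mod 7) for (x, y) = (3, 6).
LHS: y^2 = 6^2 mod 7 = 1
RHS: x^3 + 5 x + 1 = 3^3 + 5*3 + 1 mod 7 = 1
LHS = RHS

Yes, on the curve


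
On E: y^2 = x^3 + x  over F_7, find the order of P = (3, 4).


Compute successive multiples of P until we hit O:
  1P = (3, 4)
  2P = (1, 3)
  3P = (5, 2)
  4P = (0, 0)
  5P = (5, 5)
  6P = (1, 4)
  7P = (3, 3)
  8P = O

ord(P) = 8


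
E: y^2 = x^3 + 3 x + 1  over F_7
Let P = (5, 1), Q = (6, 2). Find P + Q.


P != Q, so use the chord formula.
s = (y2 - y1) / (x2 - x1) = (1) / (1) mod 7 = 1
x3 = s^2 - x1 - x2 mod 7 = 1^2 - 5 - 6 = 4
y3 = s (x1 - x3) - y1 mod 7 = 1 * (5 - 4) - 1 = 0

P + Q = (4, 0)


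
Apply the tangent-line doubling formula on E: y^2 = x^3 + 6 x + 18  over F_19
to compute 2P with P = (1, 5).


Doubling: s = (3 x1^2 + a) / (2 y1)
s = (3*1^2 + 6) / (2*5) mod 19 = 18
x3 = s^2 - 2 x1 mod 19 = 18^2 - 2*1 = 18
y3 = s (x1 - x3) - y1 mod 19 = 18 * (1 - 18) - 5 = 12

2P = (18, 12)


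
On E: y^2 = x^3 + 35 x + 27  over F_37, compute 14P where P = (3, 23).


k = 14 = 1110_2 (binary, LSB first: 0111)
Double-and-add from P = (3, 23):
  bit 0 = 0: acc unchanged = O
  bit 1 = 1: acc = O + (4, 3) = (4, 3)
  bit 2 = 1: acc = (4, 3) + (22, 7) = (1, 10)
  bit 3 = 1: acc = (1, 10) + (21, 12) = (25, 32)

14P = (25, 32)


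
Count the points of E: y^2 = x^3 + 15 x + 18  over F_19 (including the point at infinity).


For each x in F_19, count y with y^2 = x^3 + 15 x + 18 mod 19:
  x = 4: RHS = 9, y in [3, 16]  -> 2 point(s)
  x = 5: RHS = 9, y in [3, 16]  -> 2 point(s)
  x = 6: RHS = 1, y in [1, 18]  -> 2 point(s)
  x = 8: RHS = 4, y in [2, 17]  -> 2 point(s)
  x = 10: RHS = 9, y in [3, 16]  -> 2 point(s)
  x = 12: RHS = 7, y in [8, 11]  -> 2 point(s)
  x = 13: RHS = 16, y in [4, 15]  -> 2 point(s)
Affine points: 14. Add the point at infinity: total = 15.

#E(F_19) = 15


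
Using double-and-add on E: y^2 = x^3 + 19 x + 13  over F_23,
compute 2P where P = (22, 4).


k = 2 = 10_2 (binary, LSB first: 01)
Double-and-add from P = (22, 4):
  bit 0 = 0: acc unchanged = O
  bit 1 = 1: acc = O + (11, 9) = (11, 9)

2P = (11, 9)


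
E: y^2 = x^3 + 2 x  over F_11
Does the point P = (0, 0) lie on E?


Check whether y^2 = x^3 + 2 x + 0 (mod 11) for (x, y) = (0, 0).
LHS: y^2 = 0^2 mod 11 = 0
RHS: x^3 + 2 x + 0 = 0^3 + 2*0 + 0 mod 11 = 0
LHS = RHS

Yes, on the curve


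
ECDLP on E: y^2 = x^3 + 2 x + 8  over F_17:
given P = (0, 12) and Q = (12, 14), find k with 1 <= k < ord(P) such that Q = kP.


Enumerate multiples of P until we hit Q = (12, 14):
  1P = (0, 12)
  2P = (15, 8)
  3P = (6, 10)
  4P = (13, 15)
  5P = (12, 14)
Match found at i = 5.

k = 5


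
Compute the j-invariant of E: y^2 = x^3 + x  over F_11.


Delta = -16(4 a^3 + 27 b^2) mod 11 = 2
-1728 * (4 a)^3 = -1728 * (4*1)^3 mod 11 = 2
j = 2 * 2^(-1) mod 11 = 1

j = 1 (mod 11)


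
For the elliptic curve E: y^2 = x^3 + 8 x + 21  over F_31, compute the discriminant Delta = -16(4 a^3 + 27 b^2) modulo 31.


4 a^3 + 27 b^2 = 4*8^3 + 27*21^2 = 2048 + 11907 = 13955
Delta = -16 * (13955) = -223280
Delta mod 31 = 13

Delta = 13 (mod 31)


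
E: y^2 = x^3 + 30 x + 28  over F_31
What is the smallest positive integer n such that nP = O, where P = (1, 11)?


Compute successive multiples of P until we hit O:
  1P = (1, 11)
  2P = (8, 25)
  3P = (26, 1)
  4P = (24, 23)
  5P = (16, 27)
  6P = (15, 3)
  7P = (9, 29)
  8P = (28, 29)
  ... (continuing to 31P)
  31P = O

ord(P) = 31


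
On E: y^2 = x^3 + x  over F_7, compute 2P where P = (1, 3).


Doubling: s = (3 x1^2 + a) / (2 y1)
s = (3*1^2 + 1) / (2*3) mod 7 = 3
x3 = s^2 - 2 x1 mod 7 = 3^2 - 2*1 = 0
y3 = s (x1 - x3) - y1 mod 7 = 3 * (1 - 0) - 3 = 0

2P = (0, 0)


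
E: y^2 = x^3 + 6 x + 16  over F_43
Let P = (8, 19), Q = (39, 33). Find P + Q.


P != Q, so use the chord formula.
s = (y2 - y1) / (x2 - x1) = (14) / (31) mod 43 = 6
x3 = s^2 - x1 - x2 mod 43 = 6^2 - 8 - 39 = 32
y3 = s (x1 - x3) - y1 mod 43 = 6 * (8 - 32) - 19 = 9

P + Q = (32, 9)


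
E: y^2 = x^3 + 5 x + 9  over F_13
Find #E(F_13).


For each x in F_13, count y with y^2 = x^3 + 5 x + 9 mod 13:
  x = 0: RHS = 9, y in [3, 10]  -> 2 point(s)
  x = 2: RHS = 1, y in [1, 12]  -> 2 point(s)
  x = 3: RHS = 12, y in [5, 8]  -> 2 point(s)
  x = 5: RHS = 3, y in [4, 9]  -> 2 point(s)
  x = 7: RHS = 10, y in [6, 7]  -> 2 point(s)
  x = 9: RHS = 3, y in [4, 9]  -> 2 point(s)
  x = 11: RHS = 4, y in [2, 11]  -> 2 point(s)
  x = 12: RHS = 3, y in [4, 9]  -> 2 point(s)
Affine points: 16. Add the point at infinity: total = 17.

#E(F_13) = 17


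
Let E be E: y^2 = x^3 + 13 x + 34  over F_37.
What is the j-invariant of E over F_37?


Delta = -16(4 a^3 + 27 b^2) mod 37 = 26
-1728 * (4 a)^3 = -1728 * (4*13)^3 mod 37 = 14
j = 14 * 26^(-1) mod 37 = 29

j = 29 (mod 37)


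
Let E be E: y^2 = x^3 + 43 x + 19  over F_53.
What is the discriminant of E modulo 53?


4 a^3 + 27 b^2 = 4*43^3 + 27*19^2 = 318028 + 9747 = 327775
Delta = -16 * (327775) = -5244400
Delta mod 53 = 3

Delta = 3 (mod 53)


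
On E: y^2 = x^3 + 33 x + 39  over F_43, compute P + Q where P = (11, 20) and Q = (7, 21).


P != Q, so use the chord formula.
s = (y2 - y1) / (x2 - x1) = (1) / (39) mod 43 = 32
x3 = s^2 - x1 - x2 mod 43 = 32^2 - 11 - 7 = 17
y3 = s (x1 - x3) - y1 mod 43 = 32 * (11 - 17) - 20 = 3

P + Q = (17, 3)


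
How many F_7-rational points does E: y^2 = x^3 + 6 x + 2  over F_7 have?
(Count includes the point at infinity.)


For each x in F_7, count y with y^2 = x^3 + 6 x + 2 mod 7:
  x = 0: RHS = 2, y in [3, 4]  -> 2 point(s)
  x = 1: RHS = 2, y in [3, 4]  -> 2 point(s)
  x = 2: RHS = 1, y in [1, 6]  -> 2 point(s)
  x = 6: RHS = 2, y in [3, 4]  -> 2 point(s)
Affine points: 8. Add the point at infinity: total = 9.

#E(F_7) = 9


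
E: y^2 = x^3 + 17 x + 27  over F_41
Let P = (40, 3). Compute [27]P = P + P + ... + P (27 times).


k = 27 = 11011_2 (binary, LSB first: 11011)
Double-and-add from P = (40, 3):
  bit 0 = 1: acc = O + (40, 3) = (40, 3)
  bit 1 = 1: acc = (40, 3) + (4, 35) = (15, 34)
  bit 2 = 0: acc unchanged = (15, 34)
  bit 3 = 1: acc = (15, 34) + (16, 34) = (10, 7)
  bit 4 = 1: acc = (10, 7) + (5, 14) = (5, 27)

27P = (5, 27)


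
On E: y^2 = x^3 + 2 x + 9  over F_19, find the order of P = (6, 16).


Compute successive multiples of P until we hit O:
  1P = (6, 16)
  2P = (18, 14)
  3P = (4, 9)
  4P = (7, 9)
  5P = (17, 4)
  6P = (3, 17)
  7P = (8, 10)
  8P = (14, 8)
  ... (continuing to 23P)
  23P = O

ord(P) = 23


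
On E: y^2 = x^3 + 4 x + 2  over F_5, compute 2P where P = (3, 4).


Doubling: s = (3 x1^2 + a) / (2 y1)
s = (3*3^2 + 4) / (2*4) mod 5 = 2
x3 = s^2 - 2 x1 mod 5 = 2^2 - 2*3 = 3
y3 = s (x1 - x3) - y1 mod 5 = 2 * (3 - 3) - 4 = 1

2P = (3, 1)


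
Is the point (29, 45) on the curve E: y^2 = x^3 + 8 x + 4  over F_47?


Check whether y^2 = x^3 + 8 x + 4 (mod 47) for (x, y) = (29, 45).
LHS: y^2 = 45^2 mod 47 = 4
RHS: x^3 + 8 x + 4 = 29^3 + 8*29 + 4 mod 47 = 44
LHS != RHS

No, not on the curve


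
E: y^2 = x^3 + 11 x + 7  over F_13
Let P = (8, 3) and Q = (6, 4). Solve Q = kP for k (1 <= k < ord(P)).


Enumerate multiples of P until we hit Q = (6, 4):
  1P = (8, 3)
  2P = (6, 4)
Match found at i = 2.

k = 2


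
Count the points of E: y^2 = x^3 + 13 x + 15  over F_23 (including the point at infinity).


For each x in F_23, count y with y^2 = x^3 + 13 x + 15 mod 23:
  x = 1: RHS = 6, y in [11, 12]  -> 2 point(s)
  x = 2: RHS = 3, y in [7, 16]  -> 2 point(s)
  x = 3: RHS = 12, y in [9, 14]  -> 2 point(s)
  x = 4: RHS = 16, y in [4, 19]  -> 2 point(s)
  x = 7: RHS = 12, y in [9, 14]  -> 2 point(s)
  x = 10: RHS = 18, y in [8, 15]  -> 2 point(s)
  x = 12: RHS = 13, y in [6, 17]  -> 2 point(s)
  x = 13: RHS = 12, y in [9, 14]  -> 2 point(s)
  x = 16: RHS = 18, y in [8, 15]  -> 2 point(s)
  x = 18: RHS = 9, y in [3, 20]  -> 2 point(s)
  x = 20: RHS = 18, y in [8, 15]  -> 2 point(s)
  x = 21: RHS = 4, y in [2, 21]  -> 2 point(s)
  x = 22: RHS = 1, y in [1, 22]  -> 2 point(s)
Affine points: 26. Add the point at infinity: total = 27.

#E(F_23) = 27


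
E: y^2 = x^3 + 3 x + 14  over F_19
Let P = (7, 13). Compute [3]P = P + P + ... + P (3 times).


k = 3 = 11_2 (binary, LSB first: 11)
Double-and-add from P = (7, 13):
  bit 0 = 1: acc = O + (7, 13) = (7, 13)
  bit 1 = 1: acc = (7, 13) + (14, 8) = (2, 16)

3P = (2, 16)


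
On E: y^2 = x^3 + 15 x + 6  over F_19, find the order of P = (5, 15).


Compute successive multiples of P until we hit O:
  1P = (5, 15)
  2P = (18, 3)
  3P = (0, 14)
  4P = (11, 18)
  5P = (8, 12)
  6P = (7, 6)
  7P = (13, 2)
  8P = (17, 14)
  ... (continuing to 23P)
  23P = O

ord(P) = 23


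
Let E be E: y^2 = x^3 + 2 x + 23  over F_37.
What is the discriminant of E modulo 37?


4 a^3 + 27 b^2 = 4*2^3 + 27*23^2 = 32 + 14283 = 14315
Delta = -16 * (14315) = -229040
Delta mod 37 = 27

Delta = 27 (mod 37)


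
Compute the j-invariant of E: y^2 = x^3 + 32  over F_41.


Delta = -16(4 a^3 + 27 b^2) mod 41 = 22
-1728 * (4 a)^3 = -1728 * (4*0)^3 mod 41 = 0
j = 0 * 22^(-1) mod 41 = 0

j = 0 (mod 41)


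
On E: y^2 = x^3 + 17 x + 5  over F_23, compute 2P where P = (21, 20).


Doubling: s = (3 x1^2 + a) / (2 y1)
s = (3*21^2 + 17) / (2*20) mod 23 = 22
x3 = s^2 - 2 x1 mod 23 = 22^2 - 2*21 = 5
y3 = s (x1 - x3) - y1 mod 23 = 22 * (21 - 5) - 20 = 10

2P = (5, 10)


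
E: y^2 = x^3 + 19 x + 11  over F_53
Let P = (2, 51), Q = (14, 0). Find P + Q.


P != Q, so use the chord formula.
s = (y2 - y1) / (x2 - x1) = (2) / (12) mod 53 = 9
x3 = s^2 - x1 - x2 mod 53 = 9^2 - 2 - 14 = 12
y3 = s (x1 - x3) - y1 mod 53 = 9 * (2 - 12) - 51 = 18

P + Q = (12, 18)


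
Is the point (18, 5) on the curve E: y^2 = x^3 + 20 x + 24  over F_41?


Check whether y^2 = x^3 + 20 x + 24 (mod 41) for (x, y) = (18, 5).
LHS: y^2 = 5^2 mod 41 = 25
RHS: x^3 + 20 x + 24 = 18^3 + 20*18 + 24 mod 41 = 25
LHS = RHS

Yes, on the curve


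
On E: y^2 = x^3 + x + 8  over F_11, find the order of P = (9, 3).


Compute successive multiples of P until we hit O:
  1P = (9, 3)
  2P = (9, 8)
  3P = O

ord(P) = 3


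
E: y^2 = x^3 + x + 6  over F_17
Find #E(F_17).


For each x in F_17, count y with y^2 = x^3 + 1 x + 6 mod 17:
  x = 1: RHS = 8, y in [5, 12]  -> 2 point(s)
  x = 2: RHS = 16, y in [4, 13]  -> 2 point(s)
  x = 3: RHS = 2, y in [6, 11]  -> 2 point(s)
  x = 5: RHS = 0, y in [0]  -> 1 point(s)
  x = 7: RHS = 16, y in [4, 13]  -> 2 point(s)
  x = 8: RHS = 16, y in [4, 13]  -> 2 point(s)
  x = 9: RHS = 13, y in [8, 9]  -> 2 point(s)
  x = 10: RHS = 13, y in [8, 9]  -> 2 point(s)
  x = 15: RHS = 13, y in [8, 9]  -> 2 point(s)
  x = 16: RHS = 4, y in [2, 15]  -> 2 point(s)
Affine points: 19. Add the point at infinity: total = 20.

#E(F_17) = 20


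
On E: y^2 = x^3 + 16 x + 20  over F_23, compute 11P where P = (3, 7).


k = 11 = 1011_2 (binary, LSB first: 1101)
Double-and-add from P = (3, 7):
  bit 0 = 1: acc = O + (3, 7) = (3, 7)
  bit 1 = 1: acc = (3, 7) + (12, 13) = (11, 3)
  bit 2 = 0: acc unchanged = (11, 3)
  bit 3 = 1: acc = (11, 3) + (22, 16) = (22, 7)

11P = (22, 7)


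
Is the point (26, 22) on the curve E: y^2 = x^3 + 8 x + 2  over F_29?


Check whether y^2 = x^3 + 8 x + 2 (mod 29) for (x, y) = (26, 22).
LHS: y^2 = 22^2 mod 29 = 20
RHS: x^3 + 8 x + 2 = 26^3 + 8*26 + 2 mod 29 = 9
LHS != RHS

No, not on the curve


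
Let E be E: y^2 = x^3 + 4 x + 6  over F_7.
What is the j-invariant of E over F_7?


Delta = -16(4 a^3 + 27 b^2) mod 7 = 1
-1728 * (4 a)^3 = -1728 * (4*4)^3 mod 7 = 1
j = 1 * 1^(-1) mod 7 = 1

j = 1 (mod 7)


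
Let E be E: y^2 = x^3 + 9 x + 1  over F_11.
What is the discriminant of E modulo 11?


4 a^3 + 27 b^2 = 4*9^3 + 27*1^2 = 2916 + 27 = 2943
Delta = -16 * (2943) = -47088
Delta mod 11 = 3

Delta = 3 (mod 11)


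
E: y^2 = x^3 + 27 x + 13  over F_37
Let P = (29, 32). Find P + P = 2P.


Doubling: s = (3 x1^2 + a) / (2 y1)
s = (3*29^2 + 27) / (2*32) mod 37 = 4
x3 = s^2 - 2 x1 mod 37 = 4^2 - 2*29 = 32
y3 = s (x1 - x3) - y1 mod 37 = 4 * (29 - 32) - 32 = 30

2P = (32, 30)


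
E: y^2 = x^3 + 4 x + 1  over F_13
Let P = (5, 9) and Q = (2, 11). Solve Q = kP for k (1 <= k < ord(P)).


Enumerate multiples of P until we hit Q = (2, 11):
  1P = (5, 9)
  2P = (2, 2)
  3P = (10, 1)
  4P = (12, 10)
  5P = (0, 1)
  6P = (9, 8)
  7P = (8, 8)
  8P = (3, 12)
  9P = (4, 9)
  10P = (4, 4)
  11P = (3, 1)
  12P = (8, 5)
  13P = (9, 5)
  14P = (0, 12)
  15P = (12, 3)
  16P = (10, 12)
  17P = (2, 11)
Match found at i = 17.

k = 17


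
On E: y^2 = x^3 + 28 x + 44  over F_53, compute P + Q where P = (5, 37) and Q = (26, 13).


P != Q, so use the chord formula.
s = (y2 - y1) / (x2 - x1) = (29) / (21) mod 53 = 14
x3 = s^2 - x1 - x2 mod 53 = 14^2 - 5 - 26 = 6
y3 = s (x1 - x3) - y1 mod 53 = 14 * (5 - 6) - 37 = 2

P + Q = (6, 2)


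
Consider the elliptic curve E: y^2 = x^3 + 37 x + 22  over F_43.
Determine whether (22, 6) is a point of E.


Check whether y^2 = x^3 + 37 x + 22 (mod 43) for (x, y) = (22, 6).
LHS: y^2 = 6^2 mod 43 = 36
RHS: x^3 + 37 x + 22 = 22^3 + 37*22 + 22 mod 43 = 3
LHS != RHS

No, not on the curve


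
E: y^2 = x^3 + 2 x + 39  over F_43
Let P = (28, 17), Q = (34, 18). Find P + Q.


P != Q, so use the chord formula.
s = (y2 - y1) / (x2 - x1) = (1) / (6) mod 43 = 36
x3 = s^2 - x1 - x2 mod 43 = 36^2 - 28 - 34 = 30
y3 = s (x1 - x3) - y1 mod 43 = 36 * (28 - 30) - 17 = 40

P + Q = (30, 40)


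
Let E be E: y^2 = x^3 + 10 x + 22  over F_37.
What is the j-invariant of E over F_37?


Delta = -16(4 a^3 + 27 b^2) mod 37 = 9
-1728 * (4 a)^3 = -1728 * (4*10)^3 mod 37 = 1
j = 1 * 9^(-1) mod 37 = 33

j = 33 (mod 37)


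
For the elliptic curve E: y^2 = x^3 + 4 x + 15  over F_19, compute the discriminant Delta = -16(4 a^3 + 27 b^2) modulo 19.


4 a^3 + 27 b^2 = 4*4^3 + 27*15^2 = 256 + 6075 = 6331
Delta = -16 * (6331) = -101296
Delta mod 19 = 12

Delta = 12 (mod 19)
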